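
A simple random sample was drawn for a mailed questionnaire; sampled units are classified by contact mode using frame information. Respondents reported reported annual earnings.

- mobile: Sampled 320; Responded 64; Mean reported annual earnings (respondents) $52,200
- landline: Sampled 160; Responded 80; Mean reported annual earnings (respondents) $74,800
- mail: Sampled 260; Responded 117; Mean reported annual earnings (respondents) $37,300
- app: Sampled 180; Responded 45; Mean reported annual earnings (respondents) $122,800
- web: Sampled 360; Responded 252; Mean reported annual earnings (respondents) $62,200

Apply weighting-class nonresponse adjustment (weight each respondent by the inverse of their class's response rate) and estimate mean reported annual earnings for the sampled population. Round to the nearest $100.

$64,700

Class response rates: mobile 64/320 = 20%, landline 80/160 = 50%, mail 117/260 = 45%, app 45/180 = 25%, web 252/360 = 70%.
Each respondent's weight = sampled/responded in their class; summing within a class gives n_sampled, so:
  mobile: 320 × 52,200 = 16,704,000
  landline: 160 × 74,800 = 11,968,000
  mail: 260 × 37,300 = 9,698,000
  app: 180 × 122,800 = 22,104,000
  web: 360 × 62,200 = 22,392,000
Adjusted estimate = 82,866,000 / 1,280 = 64739.1 → $64,700.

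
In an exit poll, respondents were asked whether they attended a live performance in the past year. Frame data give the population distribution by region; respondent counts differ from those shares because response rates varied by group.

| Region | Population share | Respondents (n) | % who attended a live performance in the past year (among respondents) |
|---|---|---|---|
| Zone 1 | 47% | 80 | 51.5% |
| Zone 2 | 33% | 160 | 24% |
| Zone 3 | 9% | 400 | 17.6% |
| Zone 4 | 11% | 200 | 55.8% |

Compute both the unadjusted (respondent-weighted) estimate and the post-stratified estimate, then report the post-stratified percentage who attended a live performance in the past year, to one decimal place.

Naive respondent-only estimate (weights = respondent counts):
  (80/840)×51.5 + (160/840)×24 + (400/840)×17.6 + (200/840)×55.8 = 31.1429%
Post-stratifying to population shares instead:
  0.47×51.5 + 0.33×24 + 0.09×17.6 + 0.11×55.8 = 39.847%

39.8%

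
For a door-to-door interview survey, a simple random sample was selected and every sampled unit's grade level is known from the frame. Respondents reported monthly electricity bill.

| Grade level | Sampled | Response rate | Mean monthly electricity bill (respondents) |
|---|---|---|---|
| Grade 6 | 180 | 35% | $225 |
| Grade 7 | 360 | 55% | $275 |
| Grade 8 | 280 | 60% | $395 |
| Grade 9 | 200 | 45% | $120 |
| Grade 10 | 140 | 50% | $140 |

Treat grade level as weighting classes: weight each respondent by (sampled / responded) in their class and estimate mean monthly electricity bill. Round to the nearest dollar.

Inverse-response-rate weighting restores each class to its sampled count, so class totals weight by n_sampled:
  Grade 6: 180 × 225 = 40,500
  Grade 7: 360 × 275 = 99,000
  Grade 8: 280 × 395 = 110,600
  Grade 9: 200 × 120 = 24,000
  Grade 10: 140 × 140 = 19,600
Adjusted estimate = 293,700 / 1,160 = 253.19 → $253.

$253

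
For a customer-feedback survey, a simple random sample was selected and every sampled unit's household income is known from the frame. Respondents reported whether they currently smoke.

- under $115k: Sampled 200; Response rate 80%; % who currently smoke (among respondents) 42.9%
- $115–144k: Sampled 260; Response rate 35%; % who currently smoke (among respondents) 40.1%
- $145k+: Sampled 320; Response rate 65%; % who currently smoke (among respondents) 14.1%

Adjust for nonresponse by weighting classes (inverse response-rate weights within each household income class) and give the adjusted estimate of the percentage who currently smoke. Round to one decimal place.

30.2%

Inverse-response-rate weighting restores each class to its sampled count, so class totals weight by n_sampled:
  under $115k: 200 × 42.9 = 8580
  $115–144k: 260 × 40.1 = 10,426
  $145k+: 320 × 14.1 = 4512
Adjusted estimate = 23,518 / 780 = 30.1513 → 30.2%.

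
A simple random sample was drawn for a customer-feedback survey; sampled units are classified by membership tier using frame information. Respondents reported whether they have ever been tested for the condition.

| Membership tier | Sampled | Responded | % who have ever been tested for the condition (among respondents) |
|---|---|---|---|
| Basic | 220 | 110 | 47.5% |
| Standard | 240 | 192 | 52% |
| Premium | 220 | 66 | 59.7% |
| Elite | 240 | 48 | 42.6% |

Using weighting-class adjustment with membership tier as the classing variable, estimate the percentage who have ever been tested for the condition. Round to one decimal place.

Response rates by class: Basic 110/220 = 50%, Standard 192/240 = 80%, Premium 66/220 = 30%, Elite 48/240 = 20%.
Weighting each respondent by the inverse class response rate inflates each class back to its sampled size, so the class weight is n_sampled:
  Basic: 220 × 47.5 = 10,450
  Standard: 240 × 52 = 12,480
  Premium: 220 × 59.7 = 13,134
  Elite: 240 × 42.6 = 10,224
Adjusted estimate = 46,288 / 920 = 50.313 → 50.3%.

50.3%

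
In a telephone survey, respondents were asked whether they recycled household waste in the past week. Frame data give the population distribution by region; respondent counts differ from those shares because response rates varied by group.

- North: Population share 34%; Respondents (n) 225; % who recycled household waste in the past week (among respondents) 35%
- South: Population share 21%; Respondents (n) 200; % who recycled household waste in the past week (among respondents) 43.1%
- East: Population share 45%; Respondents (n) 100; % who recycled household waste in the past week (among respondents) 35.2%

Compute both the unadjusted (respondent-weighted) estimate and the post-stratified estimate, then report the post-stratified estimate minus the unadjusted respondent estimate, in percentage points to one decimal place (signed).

-1.3 percentage points

Naive respondent-only estimate (weights = respondent counts):
  (225/525)×35 + (200/525)×43.1 + (100/525)×35.2 = 38.1238%
Reweighting by population region shares:
  0.34×35 + 0.21×43.1 + 0.45×35.2 = 36.791%
Difference = 36.791 − 38.1238 = -1.3328 pp.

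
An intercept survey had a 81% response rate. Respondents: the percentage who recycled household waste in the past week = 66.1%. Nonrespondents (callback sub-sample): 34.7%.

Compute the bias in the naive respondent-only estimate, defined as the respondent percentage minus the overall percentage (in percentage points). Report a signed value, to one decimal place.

+6.0 percentage points

Nonresponse fraction = 1 − 0.81 = 0.19.
Bias = (nonresponse fraction) × (respondent percentage − nonrespondent percentage)
     = 0.19 × (66.1 − 34.7) = 0.19 × 31.4 = 5.966.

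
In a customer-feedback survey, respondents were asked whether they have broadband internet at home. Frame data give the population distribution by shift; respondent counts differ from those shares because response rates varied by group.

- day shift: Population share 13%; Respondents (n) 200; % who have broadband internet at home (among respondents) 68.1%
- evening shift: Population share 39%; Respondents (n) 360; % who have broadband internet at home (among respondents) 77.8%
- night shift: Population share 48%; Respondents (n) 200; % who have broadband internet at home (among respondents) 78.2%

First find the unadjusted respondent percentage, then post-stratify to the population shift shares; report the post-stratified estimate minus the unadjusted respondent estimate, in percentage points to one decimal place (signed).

Unadjusted (pooled respondent) estimate weights by respondent counts:
  (200/760)×68.1 + (360/760)×77.8 + (200/760)×78.2 = 75.3526%
Post-stratified estimate weights by population shares:
  0.13×68.1 + 0.39×77.8 + 0.48×78.2 = 76.731%
Difference = 76.731 − 75.3526 = 1.3784 pp.

+1.4 percentage points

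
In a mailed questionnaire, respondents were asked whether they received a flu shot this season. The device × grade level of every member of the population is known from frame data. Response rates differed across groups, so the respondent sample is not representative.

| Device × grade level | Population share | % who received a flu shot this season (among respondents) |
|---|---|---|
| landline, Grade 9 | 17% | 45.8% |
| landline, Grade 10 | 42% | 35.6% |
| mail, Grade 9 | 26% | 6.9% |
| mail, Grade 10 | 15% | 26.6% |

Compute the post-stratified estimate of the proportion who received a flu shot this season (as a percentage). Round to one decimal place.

Each cell contributes population-share × respondent value:
  landline, Grade 9: 0.17 × 45.8 = 7.786
  landline, Grade 10: 0.42 × 35.6 = 14.952
  mail, Grade 9: 0.26 × 6.9 = 1.794
  mail, Grade 10: 0.15 × 26.6 = 3.99
Post-stratified estimate = 28.522 → 28.5%.

28.5%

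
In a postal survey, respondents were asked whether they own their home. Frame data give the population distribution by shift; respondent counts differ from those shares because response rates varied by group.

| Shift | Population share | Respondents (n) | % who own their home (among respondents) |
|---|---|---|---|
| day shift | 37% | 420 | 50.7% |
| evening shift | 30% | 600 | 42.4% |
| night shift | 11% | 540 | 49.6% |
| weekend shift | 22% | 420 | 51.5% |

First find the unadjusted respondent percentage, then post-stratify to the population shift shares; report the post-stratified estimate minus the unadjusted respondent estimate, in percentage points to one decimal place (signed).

Without adjustment, the pooled respondent share is:
  (420/1980)×50.7 + (600/1980)×42.4 + (540/1980)×49.6 + (420/1980)×51.5 = 48.0545%
Post-stratified estimate weights by population shares:
  0.37×50.7 + 0.3×42.4 + 0.11×49.6 + 0.22×51.5 = 48.265%
Difference = 48.265 − 48.0545 = 0.2105 pp.

+0.2 percentage points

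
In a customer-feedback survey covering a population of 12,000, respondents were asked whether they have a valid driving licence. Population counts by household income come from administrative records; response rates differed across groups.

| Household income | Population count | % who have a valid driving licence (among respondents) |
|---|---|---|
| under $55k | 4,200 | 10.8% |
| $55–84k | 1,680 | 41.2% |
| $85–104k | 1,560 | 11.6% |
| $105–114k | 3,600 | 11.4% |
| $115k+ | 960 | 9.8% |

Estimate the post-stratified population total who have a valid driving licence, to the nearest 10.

1,830

Each cell contributes its population count × the respondent rate:
  under $55k: 4,200 × 10.8% = 453.6
  $55–84k: 1,680 × 41.2% = 692.16
  $85–104k: 1,560 × 11.6% = 180.96
  $105–114k: 3,600 × 11.4% = 410.4
  $115k+: 960 × 9.8% = 94.08
Estimated total = 1831.2 → 1,830.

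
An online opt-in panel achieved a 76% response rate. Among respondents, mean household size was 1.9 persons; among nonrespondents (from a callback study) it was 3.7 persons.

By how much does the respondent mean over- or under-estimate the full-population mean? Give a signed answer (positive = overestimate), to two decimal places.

Nonresponse fraction = 1 − 0.76 = 0.24.
Bias = (nonresponse fraction) × (respondent mean − nonrespondent mean)
     = 0.24 × (1.9 − 3.7) = 0.24 × -1.8 = -0.432.

-0.43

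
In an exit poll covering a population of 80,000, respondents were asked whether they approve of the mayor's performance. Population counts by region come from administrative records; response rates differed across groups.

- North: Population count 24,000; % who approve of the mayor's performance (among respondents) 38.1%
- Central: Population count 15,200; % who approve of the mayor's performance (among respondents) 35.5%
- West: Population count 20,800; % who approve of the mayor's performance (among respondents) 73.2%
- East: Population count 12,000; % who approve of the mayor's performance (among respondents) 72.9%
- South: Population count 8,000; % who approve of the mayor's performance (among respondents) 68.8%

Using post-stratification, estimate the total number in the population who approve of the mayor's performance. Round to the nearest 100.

Each cell contributes its population count × the respondent rate:
  North: 24,000 × 38.1% = 9144
  Central: 15,200 × 35.5% = 5396
  West: 20,800 × 73.2% = 15225.6
  East: 12,000 × 72.9% = 8748
  South: 8,000 × 68.8% = 5504
Estimated total = 44017.6 → 44,000.

44,000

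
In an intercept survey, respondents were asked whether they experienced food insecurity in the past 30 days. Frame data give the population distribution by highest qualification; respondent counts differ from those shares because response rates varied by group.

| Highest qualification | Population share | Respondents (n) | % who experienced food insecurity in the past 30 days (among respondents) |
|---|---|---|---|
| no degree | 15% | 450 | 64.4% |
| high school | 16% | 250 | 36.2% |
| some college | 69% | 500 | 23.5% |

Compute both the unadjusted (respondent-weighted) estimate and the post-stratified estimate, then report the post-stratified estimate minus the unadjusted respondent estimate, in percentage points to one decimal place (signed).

Without adjustment, the pooled respondent share is:
  (450/1200)×64.4 + (250/1200)×36.2 + (500/1200)×23.5 = 41.4833%
Post-stratified estimate weights by population shares:
  0.15×64.4 + 0.16×36.2 + 0.69×23.5 = 31.667%
Difference = 31.667 − 41.4833 = -9.8163 pp.

-9.8 percentage points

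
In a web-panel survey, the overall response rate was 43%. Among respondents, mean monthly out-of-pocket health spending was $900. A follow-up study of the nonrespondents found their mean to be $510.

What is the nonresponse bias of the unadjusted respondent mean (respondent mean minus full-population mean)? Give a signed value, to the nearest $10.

Nonresponse fraction = 1 − 0.43 = 0.57.
Bias = (nonresponse fraction) × (respondent mean − nonrespondent mean)
     = 0.57 × (900 − 510) = 0.57 × 390 = 222.3.

+$220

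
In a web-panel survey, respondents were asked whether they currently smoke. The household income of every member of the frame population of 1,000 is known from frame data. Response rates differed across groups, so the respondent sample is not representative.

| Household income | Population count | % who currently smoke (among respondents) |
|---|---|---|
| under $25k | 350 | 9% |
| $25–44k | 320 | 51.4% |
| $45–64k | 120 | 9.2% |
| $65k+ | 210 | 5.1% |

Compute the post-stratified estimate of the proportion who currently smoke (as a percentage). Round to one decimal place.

21.8%

Weight each group's respondent value by its population share:
  under $25k: (350/1,000) × 9 = 3.15
  $25–44k: (320/1,000) × 51.4 = 16.448
  $45–64k: (120/1,000) × 9.2 = 1.104
  $65k+: (210/1,000) × 5.1 = 1.071
Post-stratified estimate = 21.773 → 21.8%.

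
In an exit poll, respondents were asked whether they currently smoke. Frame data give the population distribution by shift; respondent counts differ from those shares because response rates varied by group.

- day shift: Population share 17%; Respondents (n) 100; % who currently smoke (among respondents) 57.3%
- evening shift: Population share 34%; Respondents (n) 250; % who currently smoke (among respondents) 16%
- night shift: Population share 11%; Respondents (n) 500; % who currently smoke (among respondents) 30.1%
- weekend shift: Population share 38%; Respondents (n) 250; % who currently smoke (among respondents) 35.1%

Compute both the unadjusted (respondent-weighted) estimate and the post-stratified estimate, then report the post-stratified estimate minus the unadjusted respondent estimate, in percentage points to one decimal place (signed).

+1.3 percentage points

Naive respondent-only estimate (weights = respondent counts):
  (100/1100)×57.3 + (250/1100)×16 + (500/1100)×30.1 + (250/1100)×35.1 = 30.5045%
Reweighting by population shift shares:
  0.17×57.3 + 0.34×16 + 0.11×30.1 + 0.38×35.1 = 31.83%
Difference = 31.83 − 30.5045 = 1.3255 pp.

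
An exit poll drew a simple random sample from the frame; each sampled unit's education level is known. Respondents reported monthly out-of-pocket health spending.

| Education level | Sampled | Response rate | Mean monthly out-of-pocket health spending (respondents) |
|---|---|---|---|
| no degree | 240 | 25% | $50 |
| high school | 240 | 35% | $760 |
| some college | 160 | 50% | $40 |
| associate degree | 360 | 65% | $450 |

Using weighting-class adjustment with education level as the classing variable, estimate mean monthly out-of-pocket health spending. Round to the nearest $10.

$360

Inverse-response-rate weighting restores each class to its sampled count, so class totals weight by n_sampled:
  no degree: 240 × 50 = 12,000
  high school: 240 × 760 = 182,400
  some college: 160 × 40 = 6400
  associate degree: 360 × 450 = 162,000
Adjusted estimate = 362,800 / 1,000 = 362.8 → $360.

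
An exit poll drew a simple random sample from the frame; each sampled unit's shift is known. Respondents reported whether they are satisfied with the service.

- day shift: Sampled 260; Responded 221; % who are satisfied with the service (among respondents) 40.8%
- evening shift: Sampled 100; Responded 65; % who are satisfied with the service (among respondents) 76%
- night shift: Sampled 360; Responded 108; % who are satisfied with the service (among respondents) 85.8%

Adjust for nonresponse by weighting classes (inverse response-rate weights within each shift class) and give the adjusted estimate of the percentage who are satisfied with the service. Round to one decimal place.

68.2%

Class response rates: day shift 221/260 = 85%, evening shift 65/100 = 65%, night shift 108/360 = 30%.
Weighting each respondent by the inverse class response rate inflates each class back to its sampled size, so the class weight is n_sampled:
  day shift: 260 × 40.8 = 10,608
  evening shift: 100 × 76 = 7600
  night shift: 360 × 85.8 = 30,888
Adjusted estimate = 49,096 / 720 = 68.1889 → 68.2%.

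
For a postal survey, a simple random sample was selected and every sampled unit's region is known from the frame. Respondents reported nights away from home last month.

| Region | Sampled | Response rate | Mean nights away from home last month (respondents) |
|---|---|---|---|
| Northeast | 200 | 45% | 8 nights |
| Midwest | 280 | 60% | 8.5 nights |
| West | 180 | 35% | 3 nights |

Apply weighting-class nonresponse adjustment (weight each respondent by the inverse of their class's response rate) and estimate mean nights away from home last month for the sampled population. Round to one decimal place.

Each respondent's weight = sampled/responded in their class; summing within a class gives n_sampled, so:
  Northeast: 200 × 8 = 1600
  Midwest: 280 × 8.5 = 2380
  West: 180 × 3 = 540
Adjusted estimate = 4520 / 660 = 6.84849 → 6.8.

6.8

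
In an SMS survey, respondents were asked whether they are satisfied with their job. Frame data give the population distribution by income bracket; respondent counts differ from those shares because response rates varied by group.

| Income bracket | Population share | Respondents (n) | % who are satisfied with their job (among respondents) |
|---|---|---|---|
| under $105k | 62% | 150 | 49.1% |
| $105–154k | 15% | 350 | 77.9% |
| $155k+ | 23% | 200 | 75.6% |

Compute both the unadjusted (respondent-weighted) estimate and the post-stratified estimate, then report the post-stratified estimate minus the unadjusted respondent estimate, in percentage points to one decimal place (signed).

-11.6 percentage points

Without adjustment, the pooled respondent share is:
  (150/700)×49.1 + (350/700)×77.9 + (200/700)×75.6 = 71.0714%
Post-stratified estimate weights by population shares:
  0.62×49.1 + 0.15×77.9 + 0.23×75.6 = 59.515%
Difference = 59.515 − 71.0714 = -11.5564 pp.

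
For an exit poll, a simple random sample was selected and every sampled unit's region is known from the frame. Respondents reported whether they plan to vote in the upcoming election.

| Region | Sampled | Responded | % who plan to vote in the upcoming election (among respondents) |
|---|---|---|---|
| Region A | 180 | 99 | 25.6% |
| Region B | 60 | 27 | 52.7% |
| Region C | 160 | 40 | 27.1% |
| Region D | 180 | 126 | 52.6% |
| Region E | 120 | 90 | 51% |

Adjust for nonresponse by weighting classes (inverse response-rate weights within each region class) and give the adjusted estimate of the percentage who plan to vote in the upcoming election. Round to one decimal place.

Class response rates: Region A 99/180 = 55%, Region B 27/60 = 45%, Region C 40/160 = 25%, Region D 126/180 = 70%, Region E 90/120 = 75%.
With weight = n_sampled/n_responded per class, the weighted class total is n_sampled:
  Region A: 180 × 25.6 = 4608
  Region B: 60 × 52.7 = 3162
  Region C: 160 × 27.1 = 4336
  Region D: 180 × 52.6 = 9468
  Region E: 120 × 51 = 6120
Adjusted estimate = 27,694 / 700 = 39.5629 → 39.6%.

39.6%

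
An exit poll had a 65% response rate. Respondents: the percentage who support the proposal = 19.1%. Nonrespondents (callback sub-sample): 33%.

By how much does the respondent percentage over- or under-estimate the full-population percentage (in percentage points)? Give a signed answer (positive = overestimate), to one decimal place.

Nonresponse fraction = 1 − 0.65 = 0.35.
Bias = (nonresponse fraction) × (respondent percentage − nonrespondent percentage)
     = 0.35 × (19.1 − 33) = 0.35 × -13.9 = -4.865.

-4.9 percentage points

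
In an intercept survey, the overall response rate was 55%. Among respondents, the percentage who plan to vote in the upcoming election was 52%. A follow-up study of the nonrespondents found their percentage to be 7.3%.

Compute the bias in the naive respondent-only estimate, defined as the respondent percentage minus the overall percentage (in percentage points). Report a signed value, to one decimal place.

+20.1 percentage points

Nonresponse fraction = 1 − 0.55 = 0.45.
Bias = (nonresponse fraction) × (respondent percentage − nonrespondent percentage)
     = 0.45 × (52 − 7.3) = 0.45 × 44.7 = 20.115.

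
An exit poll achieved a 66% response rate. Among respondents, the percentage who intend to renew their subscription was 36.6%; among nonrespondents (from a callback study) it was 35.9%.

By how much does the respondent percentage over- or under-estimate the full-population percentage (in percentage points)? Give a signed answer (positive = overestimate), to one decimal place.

+0.2 percentage points

Nonresponse fraction = 1 − 0.66 = 0.34.
Bias = (nonresponse fraction) × (respondent percentage − nonrespondent percentage)
     = 0.34 × (36.6 − 35.9) = 0.34 × 0.7 = 0.238.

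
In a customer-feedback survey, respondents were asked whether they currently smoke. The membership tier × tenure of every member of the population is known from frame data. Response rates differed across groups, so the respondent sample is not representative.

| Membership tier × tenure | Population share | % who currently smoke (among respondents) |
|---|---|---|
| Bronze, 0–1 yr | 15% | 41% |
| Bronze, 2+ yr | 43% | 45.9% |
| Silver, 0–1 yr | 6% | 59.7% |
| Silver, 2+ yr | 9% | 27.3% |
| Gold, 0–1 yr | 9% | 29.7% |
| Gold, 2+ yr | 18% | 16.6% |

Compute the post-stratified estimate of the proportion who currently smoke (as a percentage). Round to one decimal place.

37.6%

Reweight to the known membership tier × tenure distribution:
  Bronze, 0–1 yr: 0.15 × 41 = 6.15
  Bronze, 2+ yr: 0.43 × 45.9 = 19.737
  Silver, 0–1 yr: 0.06 × 59.7 = 3.582
  Silver, 2+ yr: 0.09 × 27.3 = 2.457
  Gold, 0–1 yr: 0.09 × 29.7 = 2.673
  Gold, 2+ yr: 0.18 × 16.6 = 2.988
Post-stratified estimate = 37.587 → 37.6%.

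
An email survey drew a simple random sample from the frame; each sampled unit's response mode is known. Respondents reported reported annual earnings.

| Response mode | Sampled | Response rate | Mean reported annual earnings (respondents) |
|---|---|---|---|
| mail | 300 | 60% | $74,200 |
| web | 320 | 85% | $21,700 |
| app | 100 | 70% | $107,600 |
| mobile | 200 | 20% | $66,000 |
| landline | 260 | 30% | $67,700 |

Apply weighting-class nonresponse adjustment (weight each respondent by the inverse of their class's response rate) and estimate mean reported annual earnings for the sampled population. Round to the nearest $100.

With weight = n_sampled/n_responded per class, the weighted class total is n_sampled:
  mail: 300 × 74,200 = 22,260,000
  web: 320 × 21,700 = 6,944,000
  app: 100 × 107,600 = 10,760,000
  mobile: 200 × 66,000 = 13,200,000
  landline: 260 × 67,700 = 17,602,000
Adjusted estimate = 70,766,000 / 1,180 = 59971.2 → $60,000.

$60,000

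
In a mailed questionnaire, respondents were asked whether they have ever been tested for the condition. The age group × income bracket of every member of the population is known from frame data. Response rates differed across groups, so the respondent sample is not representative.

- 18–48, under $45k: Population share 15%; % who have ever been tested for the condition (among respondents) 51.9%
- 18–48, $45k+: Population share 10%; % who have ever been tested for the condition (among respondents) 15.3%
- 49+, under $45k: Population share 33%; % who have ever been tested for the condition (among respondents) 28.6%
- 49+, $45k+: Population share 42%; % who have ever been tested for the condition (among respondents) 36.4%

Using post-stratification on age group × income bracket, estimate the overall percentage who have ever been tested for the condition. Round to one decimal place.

Weight each group's respondent value by its population share:
  18–48, under $45k: 0.15 × 51.9 = 7.785
  18–48, $45k+: 0.1 × 15.3 = 1.53
  49+, under $45k: 0.33 × 28.6 = 9.438
  49+, $45k+: 0.42 × 36.4 = 15.288
Post-stratified estimate = 34.041 → 34.0%.

34.0%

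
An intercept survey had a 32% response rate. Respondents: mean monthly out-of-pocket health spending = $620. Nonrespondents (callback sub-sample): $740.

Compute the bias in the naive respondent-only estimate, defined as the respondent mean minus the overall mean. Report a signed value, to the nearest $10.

Nonresponse fraction = 1 − 0.32 = 0.68.
Bias = (nonresponse fraction) × (respondent mean − nonrespondent mean)
     = 0.68 × (620 − 740) = 0.68 × -120 = -81.6.

-$80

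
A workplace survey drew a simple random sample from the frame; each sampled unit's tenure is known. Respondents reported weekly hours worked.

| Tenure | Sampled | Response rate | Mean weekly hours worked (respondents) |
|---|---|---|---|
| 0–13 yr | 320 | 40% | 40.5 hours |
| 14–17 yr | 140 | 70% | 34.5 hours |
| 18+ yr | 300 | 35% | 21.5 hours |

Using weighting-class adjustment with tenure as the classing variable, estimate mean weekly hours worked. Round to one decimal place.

Inverse-response-rate weighting restores each class to its sampled count, so class totals weight by n_sampled:
  0–13 yr: 320 × 40.5 = 12,960
  14–17 yr: 140 × 34.5 = 4830
  18+ yr: 300 × 21.5 = 6450
Adjusted estimate = 24,240 / 760 = 31.8947 → 31.9.

31.9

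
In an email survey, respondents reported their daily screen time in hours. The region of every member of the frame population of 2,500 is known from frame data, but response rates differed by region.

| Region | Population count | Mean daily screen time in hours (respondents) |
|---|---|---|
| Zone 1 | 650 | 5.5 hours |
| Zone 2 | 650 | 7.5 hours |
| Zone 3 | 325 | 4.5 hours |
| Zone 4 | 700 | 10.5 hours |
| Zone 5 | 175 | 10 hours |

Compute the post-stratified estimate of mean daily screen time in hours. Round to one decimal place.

Reweight to the known region distribution:
  Zone 1: (650/2,500) × 5.5 = 1.43
  Zone 2: (650/2,500) × 7.5 = 1.95
  Zone 3: (325/2,500) × 4.5 = 0.585
  Zone 4: (700/2,500) × 10.5 = 2.94
  Zone 5: (175/2,500) × 10 = 0.7
Post-stratified estimate = 7.605 → 7.6.

7.6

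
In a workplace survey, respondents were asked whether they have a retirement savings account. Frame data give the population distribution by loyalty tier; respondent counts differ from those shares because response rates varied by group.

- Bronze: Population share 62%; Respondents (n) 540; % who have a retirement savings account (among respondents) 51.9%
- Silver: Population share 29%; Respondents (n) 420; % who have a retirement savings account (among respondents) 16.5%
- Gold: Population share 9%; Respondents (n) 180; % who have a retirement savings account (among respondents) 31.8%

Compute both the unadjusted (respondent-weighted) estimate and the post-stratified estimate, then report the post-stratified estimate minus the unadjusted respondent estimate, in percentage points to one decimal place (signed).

Without adjustment, the pooled respondent share is:
  (540/1140)×51.9 + (420/1140)×16.5 + (180/1140)×31.8 = 35.6842%
Post-stratified estimate weights by population shares:
  0.62×51.9 + 0.29×16.5 + 0.09×31.8 = 39.825%
Difference = 39.825 − 35.6842 = 4.1408 pp.

+4.1 percentage points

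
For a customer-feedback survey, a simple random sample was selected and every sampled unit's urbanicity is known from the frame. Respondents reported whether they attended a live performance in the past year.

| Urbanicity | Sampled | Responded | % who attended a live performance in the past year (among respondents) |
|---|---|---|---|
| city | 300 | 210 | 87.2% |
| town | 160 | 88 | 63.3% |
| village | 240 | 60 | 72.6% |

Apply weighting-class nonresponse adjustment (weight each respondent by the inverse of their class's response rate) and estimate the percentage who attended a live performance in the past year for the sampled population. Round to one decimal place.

76.7%

Class response rates: city 210/300 = 70%, town 88/160 = 55%, village 60/240 = 25%.
Each respondent's weight = sampled/responded in their class; summing within a class gives n_sampled, so:
  city: 300 × 87.2 = 26,160
  town: 160 × 63.3 = 10,128
  village: 240 × 72.6 = 17,424
Adjusted estimate = 53,712 / 700 = 76.7314 → 76.7%.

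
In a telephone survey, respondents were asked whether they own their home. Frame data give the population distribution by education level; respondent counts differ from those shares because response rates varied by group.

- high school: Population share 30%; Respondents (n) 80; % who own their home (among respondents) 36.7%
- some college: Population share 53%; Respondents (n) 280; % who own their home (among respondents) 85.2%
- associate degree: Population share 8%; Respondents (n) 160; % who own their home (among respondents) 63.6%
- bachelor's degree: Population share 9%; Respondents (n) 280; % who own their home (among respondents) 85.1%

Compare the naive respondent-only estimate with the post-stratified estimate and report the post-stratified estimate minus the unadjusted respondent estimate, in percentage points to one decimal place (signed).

-7.1 percentage points

Without adjustment, the pooled respondent share is:
  (80/800)×36.7 + (280/800)×85.2 + (160/800)×63.6 + (280/800)×85.1 = 75.995%
Reweighting by population education level shares:
  0.3×36.7 + 0.53×85.2 + 0.08×63.6 + 0.09×85.1 = 68.913%
Difference = 68.913 − 75.995 = -7.082 pp.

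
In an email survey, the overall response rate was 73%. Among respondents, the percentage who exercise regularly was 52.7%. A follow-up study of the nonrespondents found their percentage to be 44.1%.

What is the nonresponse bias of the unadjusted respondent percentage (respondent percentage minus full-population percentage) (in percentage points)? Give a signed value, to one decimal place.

Nonresponse fraction = 1 − 0.73 = 0.27.
Bias = (nonresponse fraction) × (respondent percentage − nonrespondent percentage)
     = 0.27 × (52.7 − 44.1) = 0.27 × 8.6 = 2.322.

+2.3 percentage points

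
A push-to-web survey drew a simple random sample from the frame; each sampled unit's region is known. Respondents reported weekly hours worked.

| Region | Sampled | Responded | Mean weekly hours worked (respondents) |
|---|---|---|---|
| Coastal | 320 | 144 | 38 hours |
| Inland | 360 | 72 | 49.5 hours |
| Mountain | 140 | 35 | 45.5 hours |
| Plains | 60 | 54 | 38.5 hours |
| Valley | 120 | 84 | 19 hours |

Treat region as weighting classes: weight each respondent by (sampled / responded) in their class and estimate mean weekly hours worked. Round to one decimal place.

Class response rates: Coastal 144/320 = 45%, Inland 72/360 = 20%, Mountain 35/140 = 25%, Plains 54/60 = 90%, Valley 84/120 = 70%.
Inverse-response-rate weighting restores each class to its sampled count, so class totals weight by n_sampled:
  Coastal: 320 × 38 = 12,160
  Inland: 360 × 49.5 = 17,820
  Mountain: 140 × 45.5 = 6370
  Plains: 60 × 38.5 = 2310
  Valley: 120 × 19 = 2280
Adjusted estimate = 40,940 / 1,000 = 40.94 → 40.9.

40.9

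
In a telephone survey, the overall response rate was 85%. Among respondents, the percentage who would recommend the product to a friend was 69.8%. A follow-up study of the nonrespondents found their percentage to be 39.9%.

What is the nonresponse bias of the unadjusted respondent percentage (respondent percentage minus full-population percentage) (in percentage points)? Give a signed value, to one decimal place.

+4.5 percentage points

Nonresponse fraction = 1 − 0.85 = 0.15.
Bias = (nonresponse fraction) × (respondent percentage − nonrespondent percentage)
     = 0.15 × (69.8 − 39.9) = 0.15 × 29.9 = 4.485.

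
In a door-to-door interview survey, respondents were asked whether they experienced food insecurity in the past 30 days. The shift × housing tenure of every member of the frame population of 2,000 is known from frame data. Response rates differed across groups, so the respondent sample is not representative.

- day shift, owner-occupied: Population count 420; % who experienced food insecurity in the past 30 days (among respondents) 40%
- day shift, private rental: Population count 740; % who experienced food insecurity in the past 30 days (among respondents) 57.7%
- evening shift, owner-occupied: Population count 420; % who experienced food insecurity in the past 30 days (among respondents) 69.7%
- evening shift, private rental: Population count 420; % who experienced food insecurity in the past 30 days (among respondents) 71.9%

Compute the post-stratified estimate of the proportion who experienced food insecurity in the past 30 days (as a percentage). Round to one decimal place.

59.5%

Post-stratification weights by population share, not respondent share:
  day shift, owner-occupied: (420/2,000) × 40 = 8.4
  day shift, private rental: (740/2,000) × 57.7 = 21.349
  evening shift, owner-occupied: (420/2,000) × 69.7 = 14.637
  evening shift, private rental: (420/2,000) × 71.9 = 15.099
Post-stratified estimate = 59.485 → 59.5%.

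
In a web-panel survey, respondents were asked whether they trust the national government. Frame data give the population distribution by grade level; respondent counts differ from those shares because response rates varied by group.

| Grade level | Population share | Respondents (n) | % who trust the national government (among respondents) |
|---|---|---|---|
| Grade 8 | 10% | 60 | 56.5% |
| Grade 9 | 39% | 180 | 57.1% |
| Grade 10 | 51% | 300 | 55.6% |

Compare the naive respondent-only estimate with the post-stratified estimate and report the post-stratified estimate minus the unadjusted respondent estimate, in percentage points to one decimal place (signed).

Unadjusted (pooled respondent) estimate weights by respondent counts:
  (60/540)×56.5 + (180/540)×57.1 + (300/540)×55.6 = 56.2%
Post-stratifying to population shares instead:
  0.1×56.5 + 0.39×57.1 + 0.51×55.6 = 56.275%
Difference = 56.275 − 56.2 = 0.075 pp.

+0.1 percentage points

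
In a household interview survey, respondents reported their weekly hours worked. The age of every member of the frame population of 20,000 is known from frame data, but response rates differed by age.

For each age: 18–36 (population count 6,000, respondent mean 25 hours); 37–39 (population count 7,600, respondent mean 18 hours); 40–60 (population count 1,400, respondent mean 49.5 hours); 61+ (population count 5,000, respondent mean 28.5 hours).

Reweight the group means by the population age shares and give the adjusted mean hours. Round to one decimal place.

Reweight to the known age distribution:
  18–36: (6,000/20,000) × 25 = 7.5
  37–39: (7,600/20,000) × 18 = 6.84
  40–60: (1,400/20,000) × 49.5 = 3.465
  61+: (5,000/20,000) × 28.5 = 7.125
Post-stratified estimate = 24.93 → 24.9.

24.9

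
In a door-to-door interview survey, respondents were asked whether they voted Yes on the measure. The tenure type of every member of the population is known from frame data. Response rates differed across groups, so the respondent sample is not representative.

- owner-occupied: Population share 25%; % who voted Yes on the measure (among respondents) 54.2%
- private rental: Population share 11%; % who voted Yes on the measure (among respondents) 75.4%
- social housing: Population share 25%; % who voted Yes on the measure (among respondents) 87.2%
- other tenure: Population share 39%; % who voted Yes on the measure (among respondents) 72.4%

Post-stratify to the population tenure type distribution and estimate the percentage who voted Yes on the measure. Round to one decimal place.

Reweight to the known tenure type distribution:
  owner-occupied: 0.25 × 54.2 = 13.55
  private rental: 0.11 × 75.4 = 8.294
  social housing: 0.25 × 87.2 = 21.8
  other tenure: 0.39 × 72.4 = 28.236
Post-stratified estimate = 71.88 → 71.9%.

71.9%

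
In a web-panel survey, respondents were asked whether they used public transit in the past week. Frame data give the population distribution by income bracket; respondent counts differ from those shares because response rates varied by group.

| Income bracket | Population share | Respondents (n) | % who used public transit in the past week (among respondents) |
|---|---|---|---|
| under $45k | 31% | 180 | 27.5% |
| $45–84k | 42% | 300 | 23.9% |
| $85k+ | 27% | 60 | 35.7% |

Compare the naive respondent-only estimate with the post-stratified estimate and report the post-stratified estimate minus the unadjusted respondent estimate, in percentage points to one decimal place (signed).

Without adjustment, the pooled respondent share is:
  (180/540)×27.5 + (300/540)×23.9 + (60/540)×35.7 = 26.4111%
Post-stratified estimate weights by population shares:
  0.31×27.5 + 0.42×23.9 + 0.27×35.7 = 28.202%
Difference = 28.202 − 26.4111 = 1.7909 pp.

+1.8 percentage points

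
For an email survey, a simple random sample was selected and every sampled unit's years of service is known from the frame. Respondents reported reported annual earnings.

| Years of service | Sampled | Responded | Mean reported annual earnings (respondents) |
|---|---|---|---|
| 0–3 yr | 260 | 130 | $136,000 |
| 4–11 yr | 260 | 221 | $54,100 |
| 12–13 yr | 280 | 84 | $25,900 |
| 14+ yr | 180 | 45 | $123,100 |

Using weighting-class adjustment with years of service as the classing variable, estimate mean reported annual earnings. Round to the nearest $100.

$80,400

Response rates by class: 0–3 yr 130/260 = 50%, 4–11 yr 221/260 = 85%, 12–13 yr 84/280 = 30%, 14+ yr 45/180 = 25%.
Each respondent's weight = sampled/responded in their class; summing within a class gives n_sampled, so:
  0–3 yr: 260 × 136,000 = 35,360,000
  4–11 yr: 260 × 54,100 = 14,066,000
  12–13 yr: 280 × 25,900 = 7,252,000
  14+ yr: 180 × 123,100 = 22,158,000
Adjusted estimate = 78,836,000 / 980 = 80444.9 → $80,400.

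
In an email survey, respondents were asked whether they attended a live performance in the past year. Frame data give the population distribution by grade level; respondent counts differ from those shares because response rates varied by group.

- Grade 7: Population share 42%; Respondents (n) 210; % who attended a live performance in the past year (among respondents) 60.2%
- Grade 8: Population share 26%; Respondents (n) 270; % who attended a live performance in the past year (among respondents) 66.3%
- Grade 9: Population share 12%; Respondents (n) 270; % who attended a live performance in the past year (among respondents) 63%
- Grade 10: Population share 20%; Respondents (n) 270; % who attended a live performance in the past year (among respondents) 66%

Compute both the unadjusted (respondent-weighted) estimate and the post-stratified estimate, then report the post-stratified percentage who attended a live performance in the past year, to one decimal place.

63.3%

Naive respondent-only estimate (weights = respondent counts):
  (210/1020)×60.2 + (270/1020)×66.3 + (270/1020)×63 + (270/1020)×66 = 64.0912%
Reweighting by population grade level shares:
  0.42×60.2 + 0.26×66.3 + 0.12×63 + 0.2×66 = 63.282%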